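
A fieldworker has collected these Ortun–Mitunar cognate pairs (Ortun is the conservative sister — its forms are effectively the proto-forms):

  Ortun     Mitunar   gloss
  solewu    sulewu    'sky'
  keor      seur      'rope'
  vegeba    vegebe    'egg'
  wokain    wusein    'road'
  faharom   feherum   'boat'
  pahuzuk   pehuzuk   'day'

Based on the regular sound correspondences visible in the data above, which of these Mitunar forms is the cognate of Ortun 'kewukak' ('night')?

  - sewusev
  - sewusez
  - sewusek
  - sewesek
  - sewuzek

keor ~ seur — Ortun k corresponds to Mitunar s word-initially before a front vowel.
wokain ~ wusein — Ortun k corresponds to Mitunar s between vowels (before a back vowel).
faharom ~ feherum, pahuzuk ~ pehuzuk — Ortun a corresponds to Mitunar e after a consonant, before a consonant other than r, m, n, p, b, f, v.
Applying these to Ortun 'kewukak':
  kewukak → sewukak   (k→s word-initially before a front vowel)
  sewukak → sewusak   (k→s between vowels (before a back vowel))
  sewusak → sewusek   (a→e after a consonant, before a consonant other than r, m, n, p, b, f, v)
So the Mitunar cognate is 'sewusek'.

sewusek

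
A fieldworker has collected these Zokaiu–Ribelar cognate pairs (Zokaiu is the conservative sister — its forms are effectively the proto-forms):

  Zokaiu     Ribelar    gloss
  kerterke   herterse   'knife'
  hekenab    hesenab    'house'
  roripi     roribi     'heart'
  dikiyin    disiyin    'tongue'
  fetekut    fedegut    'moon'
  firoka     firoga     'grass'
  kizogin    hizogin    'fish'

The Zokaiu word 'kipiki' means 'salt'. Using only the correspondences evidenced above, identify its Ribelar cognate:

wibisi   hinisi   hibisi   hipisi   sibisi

hibisi

kizogin ~ hizogin — Zokaiu k corresponds to Ribelar h word-initially before a front vowel.
roripi ~ roribi — Zokaiu p corresponds to Ribelar b between vowels (before a front vowel).
dikiyin ~ disiyin — Zokaiu k corresponds to Ribelar s between vowels (before a front vowel).
Applying these to Zokaiu 'kipiki':
  kipiki → hipiki   (k→h word-initially before a front vowel)
  hipiki → hibiki   (p→b between vowels (before a front vowel))
  hibiki → hibisi   (k→s between vowels (before a front vowel))
So the Ribelar cognate is 'hibisi'.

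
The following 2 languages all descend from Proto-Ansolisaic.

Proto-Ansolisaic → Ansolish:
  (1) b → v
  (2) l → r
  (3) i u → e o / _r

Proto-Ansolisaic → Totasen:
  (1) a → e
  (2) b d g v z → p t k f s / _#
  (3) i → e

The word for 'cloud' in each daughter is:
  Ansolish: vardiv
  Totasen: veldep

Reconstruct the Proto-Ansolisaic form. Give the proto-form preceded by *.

*valdib

Position 5: Ansolish has i, Totasen has e. Ansolish preserves i here (none of its changes turn any other segment into i), so the proto-segment is *i.
Position 2: Ansolish has a, Totasen has e. Ansolish preserves a here (none of its changes turn any other segment into a), so the proto-segment is *a.
Position 3: Ansolish has r, Totasen has l. Totasen preserves l here (none of its changes turn any other segment into l), so the proto-segment is *l.
Continuing position by position gives *valdib; check it forward:
Ansolish: *valdib > valdiv > vardiv  (by unconditioned shift, unconditioned shift)
Totasen: *valdib
  valdib → veldib   [vowel merger]
  veldib → veldip   [final devoicing]
  veldip → veldep   [vowel merger]
  giving Totasen veldep.
Only *valdib yields all of Ansolish vardiv, Totasen veldep.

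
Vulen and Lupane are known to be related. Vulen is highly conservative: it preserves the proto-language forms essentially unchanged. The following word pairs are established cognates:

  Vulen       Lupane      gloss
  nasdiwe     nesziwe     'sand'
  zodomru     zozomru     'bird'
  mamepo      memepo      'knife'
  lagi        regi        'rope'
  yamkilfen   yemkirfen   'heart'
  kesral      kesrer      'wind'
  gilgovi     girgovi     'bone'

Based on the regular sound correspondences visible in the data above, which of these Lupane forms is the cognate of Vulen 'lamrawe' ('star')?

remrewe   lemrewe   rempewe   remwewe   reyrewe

remrewe

lagi ~ regi — Vulen l corresponds to Lupane r word-initially before a back vowel.
mamepo ~ memepo, yamkilfen ~ yemkirfen — Vulen a corresponds to Lupane e after a consonant, before a nasal.
nasdiwe ~ nesziwe, lagi ~ regi — Vulen a corresponds to Lupane e after a consonant, before a consonant other than r, m, n, p, b, f, v.
Applying these to Vulen 'lamrawe':
  lamrawe → ramrawe   (l→r word-initially before a back vowel)
  ramrawe → remrawe   (a→e after a consonant, before a nasal)
  remrawe → remrewe   (a→e after a consonant, before a consonant other than r, m, n, p, b, f, v)
So the Lupane cognate is 'remrewe'.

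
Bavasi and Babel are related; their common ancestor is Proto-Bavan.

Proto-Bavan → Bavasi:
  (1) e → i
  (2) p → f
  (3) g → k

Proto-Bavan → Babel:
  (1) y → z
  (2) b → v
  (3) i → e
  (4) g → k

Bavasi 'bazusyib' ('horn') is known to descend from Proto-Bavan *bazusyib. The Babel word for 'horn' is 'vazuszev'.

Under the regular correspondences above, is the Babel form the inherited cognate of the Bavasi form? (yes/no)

yes

Derive the expected Babel reflex of *bazusyib:
Babel: *bazusyib
  bazusyib → bazuszib   [unconditioned shift]
  bazuszib → vazusziv   [unconditioned shift]
  vazusziv → vazuszev   [vowel merger]
  vazuszev (rule 4 does not apply)
  giving Babel vazuszev.
Babel 'vazuszev' matches the regular reflex exactly, so the pair is cognate.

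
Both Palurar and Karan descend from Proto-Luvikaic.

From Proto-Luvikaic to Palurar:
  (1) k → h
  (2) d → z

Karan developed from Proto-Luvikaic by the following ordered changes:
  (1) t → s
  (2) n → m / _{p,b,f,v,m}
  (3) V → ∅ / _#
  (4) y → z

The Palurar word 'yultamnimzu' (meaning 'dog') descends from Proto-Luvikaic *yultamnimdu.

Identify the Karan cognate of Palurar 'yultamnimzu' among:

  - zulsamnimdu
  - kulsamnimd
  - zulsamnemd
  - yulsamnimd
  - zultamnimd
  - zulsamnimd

zulsamnimd

Karan: *yultamnimdu > yulsamnimdu > yulsamnimd > zulsamnimd  (by unconditioned shift, apocope, unconditioned shift)
The other candidates each miss or misapply at least one Karan change.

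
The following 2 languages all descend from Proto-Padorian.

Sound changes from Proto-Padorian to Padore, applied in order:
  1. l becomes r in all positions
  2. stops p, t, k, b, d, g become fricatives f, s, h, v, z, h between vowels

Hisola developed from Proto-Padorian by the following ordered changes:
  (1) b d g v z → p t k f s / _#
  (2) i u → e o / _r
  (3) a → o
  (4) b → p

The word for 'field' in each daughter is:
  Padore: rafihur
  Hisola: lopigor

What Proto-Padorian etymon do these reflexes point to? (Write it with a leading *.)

*lapigur

Position 3: Padore has f, Hisola has p. Taking the neighbouring segments as reconstructed: Padore f could go back to *p or *f; Hisola p could go back to *p or *b — the one source consistent with every daughter is *p.
Position 2: Padore has a, Hisola has o. Padore preserves a here (none of its changes turn any other segment into a), so the proto-segment is *a.
This points to *lapigur. Verify forward in each daughter:
Padore: *lapigur
  lapigur → rapigur   [unconditioned shift]
  rapigur → rafihur   [intervocalic lenition]
  giving Padore rafihur.
Hisola: start from *lapigur.
  rule 1: no change — lapigur
  rule 2 (pre-rhotic lowering): lapigur → lapigor
  rule 3 (vowel merger): lapigor → lopigor
  rule 4: no change — lopigor
  ⇒ Hisola lopigor
*lapigur is the unique common source.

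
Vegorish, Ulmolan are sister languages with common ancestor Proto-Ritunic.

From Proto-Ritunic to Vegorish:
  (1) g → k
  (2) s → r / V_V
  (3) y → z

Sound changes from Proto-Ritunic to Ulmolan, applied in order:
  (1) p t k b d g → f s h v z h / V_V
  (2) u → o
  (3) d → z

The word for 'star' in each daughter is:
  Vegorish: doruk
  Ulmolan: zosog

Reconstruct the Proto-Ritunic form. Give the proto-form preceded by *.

*dosug

Position 5: Vegorish has k, Ulmolan has g. Ulmolan preserves g here (none of its changes turn any other segment into g), so the proto-segment is *g.
Position 4: Vegorish has u, Ulmolan has o. Vegorish preserves u here (none of its changes turn any other segment into u), so the proto-segment is *u.
Position 3: Vegorish has r, Ulmolan has s. Taking the neighbouring segments as reconstructed: Vegorish r could go back to *s or *r; Ulmolan s could go back to *t or *s — the one source consistent with every daughter is *s.
This points to *dosug. Verify forward in each daughter:
Vegorish: *dosug
  dosug → dosuk   [unconditioned shift]
  dosuk → doruk   [rhotacism]
  doruk (rule 3 does not apply)
  giving Vegorish doruk.
Ulmolan: start from *dosug.
  rule 1: no change — dosug
  rule 2 (vowel merger): dosug → dosog
  rule 3 (unconditioned shift): dosog → zosog
  ⇒ Ulmolan zosog
No other proto-form is consistent with every reflex, so the reconstruction is *dosug.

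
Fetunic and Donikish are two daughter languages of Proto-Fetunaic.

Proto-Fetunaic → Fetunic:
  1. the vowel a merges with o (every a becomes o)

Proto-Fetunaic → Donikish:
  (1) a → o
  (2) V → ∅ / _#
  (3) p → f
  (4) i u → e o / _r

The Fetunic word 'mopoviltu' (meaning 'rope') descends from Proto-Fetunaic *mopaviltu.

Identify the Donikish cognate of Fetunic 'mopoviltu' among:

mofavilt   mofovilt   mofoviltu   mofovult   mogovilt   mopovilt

mofovilt

Donikish: *mopaviltu > mopoviltu > mopovilt > mofovilt  (by vowel merger, apocope, unconditioned shift)
The other candidates each miss or misapply at least one Donikish change.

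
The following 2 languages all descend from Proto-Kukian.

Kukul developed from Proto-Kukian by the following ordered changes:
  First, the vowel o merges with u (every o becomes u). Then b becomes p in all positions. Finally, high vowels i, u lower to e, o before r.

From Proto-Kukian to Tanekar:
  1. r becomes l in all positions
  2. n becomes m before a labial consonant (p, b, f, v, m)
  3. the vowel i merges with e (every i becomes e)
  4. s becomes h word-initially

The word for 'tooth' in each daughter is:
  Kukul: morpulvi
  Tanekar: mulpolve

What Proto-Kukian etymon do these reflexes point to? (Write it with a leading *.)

*murpolvi

Position 3: Kukul has r, Tanekar has l. Kukul preserves r here (none of its changes turn any other segment into r), so the proto-segment is *r.
Position 2: Kukul has o, Tanekar has u. Tanekar preserves u here (none of its changes turn any other segment into u), so the proto-segment is *u.
This points to *murpolvi. Verify forward in each daughter:
Kukul: *murpolvi
  murpolvi → murpulvi   [vowel merger]
  murpulvi (rule 2 does not apply)
  murpulvi → morpulvi   [pre-rhotic lowering]
  giving Kukul morpulvi.
Tanekar: start from *murpolvi.
  rule 1 (unconditioned shift): murpolvi → mulpolvi
  rule 2: no change — mulpolvi
  rule 3 (vowel merger): mulpolvi → mulpolve
  rule 4: no change — mulpolve
  ⇒ Tanekar mulpolve
Only *murpolvi yields all of Kukul morpulvi, Tanekar mulpolve.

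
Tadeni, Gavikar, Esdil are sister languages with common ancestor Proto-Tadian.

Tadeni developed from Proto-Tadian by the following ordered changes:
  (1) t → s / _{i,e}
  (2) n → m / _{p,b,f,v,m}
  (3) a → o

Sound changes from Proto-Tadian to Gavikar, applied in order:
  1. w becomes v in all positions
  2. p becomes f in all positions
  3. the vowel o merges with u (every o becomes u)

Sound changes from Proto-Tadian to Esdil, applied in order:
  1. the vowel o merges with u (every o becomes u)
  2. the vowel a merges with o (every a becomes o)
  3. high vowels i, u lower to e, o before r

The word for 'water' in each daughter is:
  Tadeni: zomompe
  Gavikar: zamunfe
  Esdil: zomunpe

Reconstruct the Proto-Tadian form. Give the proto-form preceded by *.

*zamonpe

Position 5: Tadeni has m, Gavikar has n, Esdil has n. Gavikar preserves n here (none of its changes turn any other segment into n), so the proto-segment is *n.
Position 2: Tadeni has o, Gavikar has a, Esdil has o. Gavikar preserves a here (none of its changes turn any other segment into a), so the proto-segment is *a.
Position 4: Tadeni has o, Gavikar has u, Esdil has u. Taking the neighbouring segments as reconstructed: Tadeni o could go back to *a or *o; Gavikar u could go back to *o or *u; Esdil u could go back to *o or *u — the one source consistent with every daughter is *o.
This points to *zamonpe. Verify forward in each daughter:
Tadeni: *zamonpe
  zamonpe (rule 1 does not apply)
  zamonpe → zamompe   [nasal place assimilation]
  zamompe → zomompe   [vowel merger]
  giving Tadeni zomompe.
Gavikar: *zamonpe
  zamonpe (rule 1 does not apply)
  zamonpe → zamonfe   [unconditioned shift]
  zamonfe → zamunfe   [vowel merger]
  giving Gavikar zamunfe.
Esdil: *zamonpe
  zamonpe → zamunpe   [vowel merger]
  zamunpe → zomunpe   [vowel merger]
  zomunpe (rule 3 does not apply)
  giving Esdil zomunpe.
No other proto-form is consistent with every reflex, so the reconstruction is *zamonpe.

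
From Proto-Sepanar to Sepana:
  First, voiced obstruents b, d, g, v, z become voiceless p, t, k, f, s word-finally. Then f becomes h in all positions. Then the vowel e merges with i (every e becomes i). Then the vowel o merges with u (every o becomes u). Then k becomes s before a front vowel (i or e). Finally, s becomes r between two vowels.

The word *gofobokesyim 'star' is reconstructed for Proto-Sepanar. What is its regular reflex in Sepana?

guhuburisyim

Sepana: start from *gofobokesyim.
  rule 1: no change — gofobokesyim
  rule 2 (unconditioned shift): gofobokesyim → gohobokesyim
  rule 3 (vowel merger): gohobokesyim → gohobokisyim
  rule 4 (vowel merger): gohobokisyim → guhubukisyim
  rule 5 (palatalisation): guhubukisyim → guhubusisyim
  rule 6 (rhotacism): guhubusisyim → guhuburisyim
  ⇒ Sepana guhuburisyim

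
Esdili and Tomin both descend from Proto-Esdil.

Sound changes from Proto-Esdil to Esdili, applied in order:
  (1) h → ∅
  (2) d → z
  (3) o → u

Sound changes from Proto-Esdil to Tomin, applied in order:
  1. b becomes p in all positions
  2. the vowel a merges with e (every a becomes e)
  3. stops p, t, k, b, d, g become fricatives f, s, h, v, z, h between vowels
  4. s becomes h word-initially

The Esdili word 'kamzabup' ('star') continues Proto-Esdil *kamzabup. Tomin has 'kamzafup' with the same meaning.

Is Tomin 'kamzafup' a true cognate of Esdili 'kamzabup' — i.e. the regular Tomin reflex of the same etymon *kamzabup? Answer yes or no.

Derive the expected Tomin reflex of *kamzabup:
Tomin: start from *kamzabup.
  rule 1 (unconditioned shift): kamzabup → kamzapup
  rule 2 (vowel merger): kamzapup → kemzepup
  rule 3 (intervocalic lenition): kemzepup → kemzefup
  rule 4: no change — kemzefup
  ⇒ Tomin kemzefup
The regular Tomin reflex would be 'kemzefup', but the attested form is 'kamzafup'. The correspondence is irregular, so they are not cognates (the Tomin form has a different source).

no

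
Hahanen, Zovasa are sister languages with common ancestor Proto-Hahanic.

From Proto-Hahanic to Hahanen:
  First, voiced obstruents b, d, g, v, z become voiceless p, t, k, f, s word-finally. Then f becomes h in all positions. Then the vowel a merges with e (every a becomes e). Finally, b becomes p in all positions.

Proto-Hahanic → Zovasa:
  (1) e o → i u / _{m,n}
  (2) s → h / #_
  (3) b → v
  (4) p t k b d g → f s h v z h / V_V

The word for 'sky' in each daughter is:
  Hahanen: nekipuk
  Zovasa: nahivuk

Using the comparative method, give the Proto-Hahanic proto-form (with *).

Position 2: Hahanen has e, Zovasa has a. Zovasa preserves a here (none of its changes turn any other segment into a), so the proto-segment is *a.
Position 3: Hahanen has k, Zovasa has h. Taking the neighbouring segments as reconstructed: Hahanen k can only go back to *k; Zovasa h could go back to *k or *g or *h — the one source consistent with every daughter is *k.
Position 5: Hahanen has p, Zovasa has v. Taking the neighbouring segments as reconstructed: Hahanen p could go back to *p or *b; Zovasa v could go back to *b or *v — the one source consistent with every daughter is *b.
Verify the candidate proto-form against each daughter:
Hahanen: *nakibuk
  nakibuk (rule 1 does not apply)
  nakibuk (rule 2 does not apply)
  nakibuk → nekibuk   [vowel merger]
  nekibuk → nekipuk   [unconditioned shift]
  giving Hahanen nekipuk.
Zovasa: start from *nakibuk.
  rule 1: no change — nakibuk
  rule 2: no change — nakibuk
  rule 3 (unconditioned shift): nakibuk → nakivuk
  rule 4 (intervocalic lenition): nakivuk → nahivuk
  ⇒ Zovasa nahivuk
Only *nakibuk yields all of Hahanen nekipuk, Zovasa nahivuk.

*nakibuk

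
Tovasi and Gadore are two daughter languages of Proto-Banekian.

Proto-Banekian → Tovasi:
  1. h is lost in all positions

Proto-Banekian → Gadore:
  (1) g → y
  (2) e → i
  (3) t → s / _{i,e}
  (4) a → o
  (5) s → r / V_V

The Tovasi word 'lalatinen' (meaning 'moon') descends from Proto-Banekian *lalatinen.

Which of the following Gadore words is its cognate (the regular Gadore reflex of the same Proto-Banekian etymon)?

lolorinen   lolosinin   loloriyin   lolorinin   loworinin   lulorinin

lolorinin

Gadore: start from *lalatinen.
  rule 1: no change — lalatinen
  rule 2 (vowel merger): lalatinen → lalatinin
  rule 3 (palatalisation): lalatinin → lalasinin
  rule 4 (vowel merger): lalasinin → lolosinin
  rule 5 (rhotacism): lolosinin → lolorinin
  ⇒ Gadore lolorinin
Only 'lolorinin' matches the regular Gadore development of *lalatinen.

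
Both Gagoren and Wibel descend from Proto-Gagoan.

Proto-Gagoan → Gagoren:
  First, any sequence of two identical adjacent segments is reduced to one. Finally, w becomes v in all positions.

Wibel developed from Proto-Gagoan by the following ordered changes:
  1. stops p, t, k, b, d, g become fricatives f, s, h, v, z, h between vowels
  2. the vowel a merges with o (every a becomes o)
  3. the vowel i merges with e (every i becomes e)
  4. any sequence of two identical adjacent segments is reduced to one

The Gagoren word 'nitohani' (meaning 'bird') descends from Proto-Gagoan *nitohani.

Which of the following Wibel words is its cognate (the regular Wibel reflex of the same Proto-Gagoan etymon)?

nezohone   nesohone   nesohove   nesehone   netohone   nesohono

nesohone

Wibel: start from *nitohani.
  rule 1 (intervocalic lenition): nitohani → nisohani
  rule 2 (vowel merger): nisohani → nisohoni
  rule 3 (vowel merger): nisohoni → nesohone
  rule 4: no change — nesohone
  ⇒ Wibel nesohone
Among the options, 'nesohone' alone shows every Wibel change applied in order.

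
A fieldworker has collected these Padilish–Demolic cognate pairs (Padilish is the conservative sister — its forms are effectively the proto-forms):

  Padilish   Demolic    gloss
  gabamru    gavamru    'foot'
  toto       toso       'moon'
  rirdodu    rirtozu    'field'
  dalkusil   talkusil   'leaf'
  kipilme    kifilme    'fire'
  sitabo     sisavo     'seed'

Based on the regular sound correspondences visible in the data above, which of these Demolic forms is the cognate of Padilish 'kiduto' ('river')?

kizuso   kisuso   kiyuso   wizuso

kizuso

rirdodu ~ rirtozu — Padilish d corresponds to Demolic z between vowels (before a back vowel).
toto ~ toso — Padilish t corresponds to Demolic s between vowels (before a back vowel).
Applying these to Padilish 'kiduto':
  kiduto → kizuto   (d→z between vowels (before a back vowel))
  kizuto → kizuso   (t→s between vowels (before a back vowel))
So the Demolic cognate is 'kizuso'.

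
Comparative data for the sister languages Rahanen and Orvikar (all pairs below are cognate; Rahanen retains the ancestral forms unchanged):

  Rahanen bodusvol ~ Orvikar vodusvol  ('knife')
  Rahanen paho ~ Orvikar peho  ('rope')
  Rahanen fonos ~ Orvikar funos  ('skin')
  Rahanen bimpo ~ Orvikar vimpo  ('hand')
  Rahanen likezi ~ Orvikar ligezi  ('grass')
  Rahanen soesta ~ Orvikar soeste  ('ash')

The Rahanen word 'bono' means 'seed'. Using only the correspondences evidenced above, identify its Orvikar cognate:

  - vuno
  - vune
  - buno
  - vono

bodusvol ~ vodusvol — Rahanen b corresponds to Orvikar v word-initially before a back vowel.
fonos ~ funos — Rahanen o corresponds to Orvikar u after a consonant, before a nasal.
Applying these to Rahanen 'bono':
  bono → vono   (b→v word-initially before a back vowel)
  vono → vuno   (o→u after a consonant, before a nasal)
So the Orvikar cognate is 'vuno'.

vuno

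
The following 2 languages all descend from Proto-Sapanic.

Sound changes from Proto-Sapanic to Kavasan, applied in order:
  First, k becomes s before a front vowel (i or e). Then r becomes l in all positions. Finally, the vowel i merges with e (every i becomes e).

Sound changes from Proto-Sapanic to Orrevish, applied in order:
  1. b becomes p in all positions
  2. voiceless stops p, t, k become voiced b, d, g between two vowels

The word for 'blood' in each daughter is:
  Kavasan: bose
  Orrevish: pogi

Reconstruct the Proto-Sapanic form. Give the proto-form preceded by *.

Position 1: Kavasan has b, Orrevish has p. Kavasan preserves b here (none of its changes turn any other segment into b), so the proto-segment is *b.
Position 3: Kavasan has s, Orrevish has g. Taking the neighbouring segments as reconstructed: Kavasan s could go back to *k or *s; Orrevish g could go back to *k or *g — the one source consistent with every daughter is *k.
Position 4: Kavasan has e, Orrevish has i. Orrevish preserves i here (none of its changes turn any other segment into i), so the proto-segment is *i.
Verify the candidate proto-form against each daughter:
Kavasan: *boki > bosi > bose  (by palatalisation, vowel merger)
Orrevish: start from *boki.
  rule 1 (unconditioned shift): boki → poki
  rule 2 (intervocalic voicing): poki → pogi
  ⇒ Orrevish pogi
Only *boki yields all of Kavasan bose, Orrevish pogi.

*boki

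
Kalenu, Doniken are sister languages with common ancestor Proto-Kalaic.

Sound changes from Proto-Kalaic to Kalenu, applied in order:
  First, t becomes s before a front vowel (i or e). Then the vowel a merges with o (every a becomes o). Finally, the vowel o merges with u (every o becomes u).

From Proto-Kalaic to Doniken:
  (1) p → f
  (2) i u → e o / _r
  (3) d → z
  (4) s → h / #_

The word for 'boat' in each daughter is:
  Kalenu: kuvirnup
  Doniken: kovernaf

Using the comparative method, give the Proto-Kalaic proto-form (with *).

Position 8: Kalenu has p, Doniken has f. Kalenu preserves p here (none of its changes turn any other segment into p), so the proto-segment is *p.
Position 7: Kalenu has u, Doniken has a. Doniken preserves a here (none of its changes turn any other segment into a), so the proto-segment is *a.
Position 2: Kalenu has u, Doniken has o. Taking the neighbouring segments as reconstructed: Kalenu u could go back to *a or *o or *u; Doniken o can only go back to *o — the one source consistent with every daughter is *o.
Verify the candidate proto-form against each daughter:
Kalenu: *kovirnap
  kovirnap (rule 1 does not apply)
  kovirnap → kovirnop   [vowel merger]
  kovirnop → kuvirnup   [vowel merger]
  giving Kalenu kuvirnup.
Doniken: *kovirnap
  kovirnap → kovirnaf   [unconditioned shift]
  kovirnaf → kovernaf   [pre-rhotic lowering]
  kovernaf (rule 3 does not apply)
  kovernaf (rule 4 does not apply)
  giving Doniken kovernaf.
No other proto-form is consistent with every reflex, so the reconstruction is *kovirnap.

*kovirnap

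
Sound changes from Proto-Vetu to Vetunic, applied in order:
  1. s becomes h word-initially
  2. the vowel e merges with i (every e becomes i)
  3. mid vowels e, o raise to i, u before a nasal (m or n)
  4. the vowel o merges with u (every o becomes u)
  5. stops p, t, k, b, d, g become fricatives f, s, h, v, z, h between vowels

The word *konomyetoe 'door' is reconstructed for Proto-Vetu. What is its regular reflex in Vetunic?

Vetunic: *konomyetoe > konomyitoi > kunumyitoi > kunumyitui > kunumyisui  (by vowel merger, pre-nasal raising, vowel merger, intervocalic lenition)

kunumyisui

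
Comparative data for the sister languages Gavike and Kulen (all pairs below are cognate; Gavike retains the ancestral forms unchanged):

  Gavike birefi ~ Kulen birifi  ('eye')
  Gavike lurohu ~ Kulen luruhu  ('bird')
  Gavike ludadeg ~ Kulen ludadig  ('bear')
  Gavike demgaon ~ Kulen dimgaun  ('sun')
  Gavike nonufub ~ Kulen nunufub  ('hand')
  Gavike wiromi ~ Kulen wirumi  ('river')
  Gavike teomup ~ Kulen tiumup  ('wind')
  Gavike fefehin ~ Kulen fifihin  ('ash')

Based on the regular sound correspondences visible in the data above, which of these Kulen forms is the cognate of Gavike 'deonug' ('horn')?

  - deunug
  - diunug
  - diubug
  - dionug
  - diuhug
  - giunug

teomup ~ tiumup — Gavike e corresponds to Kulen i after a consonant, before a back vowel.
demgaon ~ dimgaun — Gavike o corresponds to Kulen u after a vowel, before a nasal.
Applying these to Gavike 'deonug':
  deonug → dionug   (e→i after a consonant, before a back vowel)
  dionug → diunug   (o→u after a vowel, before a nasal)
So the Kulen cognate is 'diunug'.

diunug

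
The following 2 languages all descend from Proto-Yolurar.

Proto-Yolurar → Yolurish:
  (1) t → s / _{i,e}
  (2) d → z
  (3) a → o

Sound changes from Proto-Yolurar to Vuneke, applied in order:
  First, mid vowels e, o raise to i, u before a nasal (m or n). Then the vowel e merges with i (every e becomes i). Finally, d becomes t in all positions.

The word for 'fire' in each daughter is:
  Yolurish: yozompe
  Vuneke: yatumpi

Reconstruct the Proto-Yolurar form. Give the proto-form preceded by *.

Position 4: Yolurish has o, Vuneke has u. Taking the neighbouring segments as reconstructed: Yolurish o could go back to *a or *o; Vuneke u could go back to *o or *u — the one source consistent with every daughter is *o.
Position 2: Yolurish has o, Vuneke has a. Vuneke preserves a here (none of its changes turn any other segment into a), so the proto-segment is *a.
Verify the candidate proto-form against each daughter:
Yolurish: *yadompe > yazompe > yozompe  (by unconditioned shift, vowel merger)
Vuneke: *yadompe > yadumpe > yadumpi > yatumpi  (by pre-nasal raising, vowel merger, unconditioned shift)
No other proto-form is consistent with every reflex, so the reconstruction is *yadompe.

*yadompe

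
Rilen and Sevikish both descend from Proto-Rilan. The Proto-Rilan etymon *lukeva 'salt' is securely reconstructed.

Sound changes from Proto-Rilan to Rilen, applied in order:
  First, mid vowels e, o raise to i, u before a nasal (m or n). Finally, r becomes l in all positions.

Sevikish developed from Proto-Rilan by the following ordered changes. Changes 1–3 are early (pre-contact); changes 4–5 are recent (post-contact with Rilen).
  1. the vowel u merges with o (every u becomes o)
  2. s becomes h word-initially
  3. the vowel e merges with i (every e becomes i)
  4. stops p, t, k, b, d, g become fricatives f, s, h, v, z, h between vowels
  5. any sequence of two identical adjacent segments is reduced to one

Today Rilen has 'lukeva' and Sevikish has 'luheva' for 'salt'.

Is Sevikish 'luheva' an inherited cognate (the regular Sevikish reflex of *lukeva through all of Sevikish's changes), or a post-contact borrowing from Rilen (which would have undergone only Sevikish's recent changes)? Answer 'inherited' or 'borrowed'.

borrowed

If inherited, *lukeva would pass through all of Sevikish's changes:
Sevikish: start from *lukeva.
  rule 1 (vowel merger): lukeva → lokeva
  rule 2: no change — lokeva
  rule 3 (vowel merger): lokeva → lokiva
  rule 4 (intervocalic lenition): lokiva → lohiva
  rule 5: no change — lohiva
  ⇒ Sevikish lohiva
If borrowed from Rilen 'lukeva' after the early changes, it would undergo only the recent ones:
  rule 4 (intervocalic lenition): lukeva → luheva
  rule 5 (degemination): no change (luheva)
  ⇒ as a loan: luheva
Sevikish 'luheva' matches the loan outcome 'luheva', not the inherited 'lohiva' — it skipped the early Sevikish changes, so it was borrowed from Rilen.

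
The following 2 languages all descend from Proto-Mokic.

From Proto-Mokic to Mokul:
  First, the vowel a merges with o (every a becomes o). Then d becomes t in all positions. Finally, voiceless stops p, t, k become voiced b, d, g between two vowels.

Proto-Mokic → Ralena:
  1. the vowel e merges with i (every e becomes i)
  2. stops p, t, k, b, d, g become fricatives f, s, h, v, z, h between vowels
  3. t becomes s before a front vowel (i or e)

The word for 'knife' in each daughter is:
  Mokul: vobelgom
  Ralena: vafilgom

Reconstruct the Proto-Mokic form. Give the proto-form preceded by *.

Position 4: Mokul has e, Ralena has i. Mokul preserves e here (none of its changes turn any other segment into e), so the proto-segment is *e.
Position 2: Mokul has o, Ralena has a. Ralena preserves a here (none of its changes turn any other segment into a), so the proto-segment is *a.
Continuing position by position gives *vapelgom; check it forward:
Mokul: *vapelgom
  vapelgom → vopelgom   [vowel merger]
  vopelgom (rule 2 does not apply)
  vopelgom → vobelgom   [intervocalic voicing]
  giving Mokul vobelgom.
Ralena: *vapelgom
  vapelgom → vapilgom   [vowel merger]
  vapilgom → vafilgom   [intervocalic lenition]
  vafilgom (rule 3 does not apply)
  giving Ralena vafilgom.
*vapelgom is the unique common source.

*vapelgom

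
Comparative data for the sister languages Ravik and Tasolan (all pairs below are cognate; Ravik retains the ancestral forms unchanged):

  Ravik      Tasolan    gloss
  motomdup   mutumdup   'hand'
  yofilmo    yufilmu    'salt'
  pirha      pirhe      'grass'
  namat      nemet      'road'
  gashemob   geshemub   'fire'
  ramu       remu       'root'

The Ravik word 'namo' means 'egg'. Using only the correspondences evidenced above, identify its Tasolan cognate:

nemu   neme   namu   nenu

namat ~ nemet, ramu ~ remu — Ravik a corresponds to Tasolan e after a consonant, before a nasal.
yofilmo ~ yufilmu — Ravik o corresponds to Tasolan u word-finally.
Applying these to Ravik 'namo':
  namo → nemo   (a→e after a consonant, before a nasal)
  nemo → nemu   (o→u word-finally)
So the Tasolan cognate is 'nemu'.

nemu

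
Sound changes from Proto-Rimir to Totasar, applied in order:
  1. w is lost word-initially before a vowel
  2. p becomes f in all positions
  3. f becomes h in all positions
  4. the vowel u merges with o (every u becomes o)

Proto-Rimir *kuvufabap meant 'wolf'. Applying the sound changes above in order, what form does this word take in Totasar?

Totasar: start from *kuvufabap.
  rule 1: no change — kuvufabap
  rule 2 (unconditioned shift): kuvufabap → kuvufabaf
  rule 3 (unconditioned shift): kuvufabaf → kuvuhabah
  rule 4 (vowel merger): kuvuhabah → kovohabah
  ⇒ Totasar kovohabah

kovohabah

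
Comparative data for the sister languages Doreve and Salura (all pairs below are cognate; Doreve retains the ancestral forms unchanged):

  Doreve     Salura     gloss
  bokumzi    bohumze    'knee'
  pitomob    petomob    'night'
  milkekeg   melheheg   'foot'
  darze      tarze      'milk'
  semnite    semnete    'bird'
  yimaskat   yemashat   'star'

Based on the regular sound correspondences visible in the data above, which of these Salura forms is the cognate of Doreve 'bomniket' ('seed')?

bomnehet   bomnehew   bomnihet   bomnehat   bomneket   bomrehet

pitomob ~ petomob, milkekeg ~ melheheg — Doreve i corresponds to Salura e after a consonant, before a consonant other than r, m, n, p, b, f, v.
milkekeg ~ melheheg — Doreve k corresponds to Salura h between vowels (before a front vowel).
Applying these to Doreve 'bomniket':
  bomniket → bomneket   (i→e after a consonant, before a consonant other than r, m, n, p, b, f, v)
  bomneket → bomnehet   (k→h between vowels (before a front vowel))
So the Salura cognate is 'bomnehet'.

bomnehet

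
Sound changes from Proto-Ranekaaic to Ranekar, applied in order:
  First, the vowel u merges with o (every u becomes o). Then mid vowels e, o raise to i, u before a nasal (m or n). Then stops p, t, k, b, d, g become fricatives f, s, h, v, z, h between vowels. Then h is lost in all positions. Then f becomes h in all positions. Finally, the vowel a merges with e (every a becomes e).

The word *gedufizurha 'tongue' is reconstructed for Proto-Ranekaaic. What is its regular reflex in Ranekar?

gezohizore

Ranekar: *gedufizurha
  gedufizurha → gedofizorha   [vowel merger]
  gedofizorha (rule 2 does not apply)
  gedofizorha → gezofizorha   [intervocalic lenition]
  gezofizorha → gezofizora   [h-loss]
  gezofizora → gezohizora   [unconditioned shift]
  gezohizora → gezohizore   [vowel merger]
  giving Ranekar gezohizore.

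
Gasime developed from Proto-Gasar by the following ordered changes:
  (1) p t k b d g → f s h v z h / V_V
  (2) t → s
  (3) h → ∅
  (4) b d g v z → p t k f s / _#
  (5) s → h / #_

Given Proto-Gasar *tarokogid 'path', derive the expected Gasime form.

Gasime: *tarokogid > tarohohid > sarohohid > sarooid > sarooit > harooit  (by intervocalic lenition, unconditioned shift, h-loss, final devoicing, debuccalisation)

harooit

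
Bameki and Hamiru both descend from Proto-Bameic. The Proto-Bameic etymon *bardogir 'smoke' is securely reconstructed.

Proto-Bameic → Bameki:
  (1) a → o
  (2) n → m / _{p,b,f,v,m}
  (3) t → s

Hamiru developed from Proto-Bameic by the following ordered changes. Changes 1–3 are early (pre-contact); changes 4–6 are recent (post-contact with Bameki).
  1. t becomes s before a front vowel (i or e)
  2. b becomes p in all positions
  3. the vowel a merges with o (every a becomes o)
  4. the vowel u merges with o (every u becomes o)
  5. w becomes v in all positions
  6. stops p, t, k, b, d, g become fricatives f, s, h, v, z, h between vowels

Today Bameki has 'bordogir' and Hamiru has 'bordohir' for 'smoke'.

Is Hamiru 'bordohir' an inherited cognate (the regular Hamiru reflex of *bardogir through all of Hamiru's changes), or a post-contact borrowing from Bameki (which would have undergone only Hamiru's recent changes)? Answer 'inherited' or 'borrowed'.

If inherited, *bardogir would pass through all of Hamiru's changes:
Hamiru: start from *bardogir.
  rule 1: no change — bardogir
  rule 2 (unconditioned shift): bardogir → pardogir
  rule 3 (vowel merger): pardogir → pordogir
  rule 4: no change — pordogir
  rule 5: no change — pordogir
  rule 6 (intervocalic lenition): pordogir → pordohir
  ⇒ Hamiru pordohir
If borrowed from Bameki 'bordogir' after the early changes, it would undergo only the recent ones:
  rule 4 (vowel merger): no change (bordogir)
  rule 5 (unconditioned shift): no change (bordogir)
  rule 6 (intervocalic lenition): bordogir → bordohir
  ⇒ as a loan: bordohir
Hamiru 'bordohir' matches the loan outcome 'bordohir', not the inherited 'pordohir' — it skipped the early Hamiru changes, so it was borrowed from Bameki.

borrowed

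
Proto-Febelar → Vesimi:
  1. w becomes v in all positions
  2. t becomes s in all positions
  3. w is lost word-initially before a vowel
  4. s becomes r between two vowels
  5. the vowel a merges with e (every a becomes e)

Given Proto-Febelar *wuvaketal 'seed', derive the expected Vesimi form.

vuvekerel

Vesimi: *wuvaketal > vuvaketal > vuvakesal > vuvakeral > vuvekerel  (by unconditioned shift, unconditioned shift, rhotacism, vowel merger)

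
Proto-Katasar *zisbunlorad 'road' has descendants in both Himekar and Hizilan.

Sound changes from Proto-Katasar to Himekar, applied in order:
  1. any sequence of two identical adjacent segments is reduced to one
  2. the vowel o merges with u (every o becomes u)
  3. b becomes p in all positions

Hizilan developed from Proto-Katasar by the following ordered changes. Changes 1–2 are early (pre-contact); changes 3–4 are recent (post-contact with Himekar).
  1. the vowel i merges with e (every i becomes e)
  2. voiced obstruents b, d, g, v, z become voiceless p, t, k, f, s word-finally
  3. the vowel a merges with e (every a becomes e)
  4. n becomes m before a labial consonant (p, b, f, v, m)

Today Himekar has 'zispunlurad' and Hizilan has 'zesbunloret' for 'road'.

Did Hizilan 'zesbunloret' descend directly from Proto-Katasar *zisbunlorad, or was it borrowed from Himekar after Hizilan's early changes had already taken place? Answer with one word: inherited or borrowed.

If inherited, *zisbunlorad would pass through all of Hizilan's changes:
Hizilan: *zisbunlorad > zesbunlorad > zesbunlorat > zesbunloret  (by vowel merger, final devoicing, vowel merger)
If borrowed from Himekar 'zispunlurad' after the early changes, it would undergo only the recent ones:
  rule 3 (vowel merger): zispunlurad → zispunlured
  rule 4 (nasal place assimilation): no change (zispunlured)
  ⇒ as a loan: zispunlured
Hizilan 'zesbunloret' matches the inherited outcome exactly, so it is an inherited cognate, not a loan.

inherited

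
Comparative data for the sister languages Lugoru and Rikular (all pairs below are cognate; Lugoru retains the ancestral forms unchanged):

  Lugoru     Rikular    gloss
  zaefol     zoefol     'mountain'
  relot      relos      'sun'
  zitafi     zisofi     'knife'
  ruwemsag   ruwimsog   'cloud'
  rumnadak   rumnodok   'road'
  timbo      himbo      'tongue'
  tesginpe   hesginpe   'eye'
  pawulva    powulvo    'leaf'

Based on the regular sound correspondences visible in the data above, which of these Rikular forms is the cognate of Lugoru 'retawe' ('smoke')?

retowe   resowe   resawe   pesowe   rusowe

zitafi ~ zisofi — Lugoru t corresponds to Rikular s between vowels (before a back vowel).
ruwemsag ~ ruwimsog, rumnadak ~ rumnodok — Lugoru a corresponds to Rikular o after a consonant, before a consonant other than r, m, n, p, b, f, v.
Applying these to Lugoru 'retawe':
  retawe → resawe   (t→s between vowels (before a back vowel))
  resawe → resowe   (a→o after a consonant, before a consonant other than r, m, n, p, b, f, v)
So the Rikular cognate is 'resowe'.

resowe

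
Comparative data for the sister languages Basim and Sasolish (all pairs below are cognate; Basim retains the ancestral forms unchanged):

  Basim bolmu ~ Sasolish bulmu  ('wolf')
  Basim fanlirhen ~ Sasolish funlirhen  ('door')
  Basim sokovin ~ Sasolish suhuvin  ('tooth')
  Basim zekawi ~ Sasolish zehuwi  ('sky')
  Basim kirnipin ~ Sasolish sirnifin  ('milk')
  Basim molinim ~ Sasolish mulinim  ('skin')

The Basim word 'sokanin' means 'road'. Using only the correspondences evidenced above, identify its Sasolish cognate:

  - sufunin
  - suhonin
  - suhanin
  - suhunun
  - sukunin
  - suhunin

bolmu ~ bulmu, sokovin ~ suhuvin — Basim o corresponds to Sasolish u after a consonant, before a consonant other than r, m, n, p, b, f, v.
zekawi ~ zehuwi — Basim k corresponds to Sasolish h between vowels (before a back vowel).
fanlirhen ~ funlirhen — Basim a corresponds to Sasolish u after a consonant, before a nasal.
Applying these to Basim 'sokanin':
  sokanin → sukanin   (o→u after a consonant, before a consonant other than r, m, n, p, b, f, v)
  sukanin → suhanin   (k→h between vowels (before a back vowel))
  suhanin → suhunin   (a→u after a consonant, before a nasal)
So the Sasolish cognate is 'suhunin'.

suhunin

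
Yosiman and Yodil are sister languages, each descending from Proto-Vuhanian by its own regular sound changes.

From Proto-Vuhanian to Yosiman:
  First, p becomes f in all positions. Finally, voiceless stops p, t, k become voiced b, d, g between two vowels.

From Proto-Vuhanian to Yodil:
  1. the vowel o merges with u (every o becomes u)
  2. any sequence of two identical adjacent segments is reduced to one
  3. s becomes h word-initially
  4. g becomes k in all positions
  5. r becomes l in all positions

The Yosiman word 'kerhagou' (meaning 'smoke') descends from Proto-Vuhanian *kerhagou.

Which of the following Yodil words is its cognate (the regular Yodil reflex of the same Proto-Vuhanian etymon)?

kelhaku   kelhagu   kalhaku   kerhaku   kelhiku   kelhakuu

kelhaku

Yodil: *kerhagou > kerhaguu > kerhagu > kerhaku > kelhaku  (by vowel merger, degemination, unconditioned shift, unconditioned shift)
Only 'kelhaku' matches the regular Yodil development of *kerhagou.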